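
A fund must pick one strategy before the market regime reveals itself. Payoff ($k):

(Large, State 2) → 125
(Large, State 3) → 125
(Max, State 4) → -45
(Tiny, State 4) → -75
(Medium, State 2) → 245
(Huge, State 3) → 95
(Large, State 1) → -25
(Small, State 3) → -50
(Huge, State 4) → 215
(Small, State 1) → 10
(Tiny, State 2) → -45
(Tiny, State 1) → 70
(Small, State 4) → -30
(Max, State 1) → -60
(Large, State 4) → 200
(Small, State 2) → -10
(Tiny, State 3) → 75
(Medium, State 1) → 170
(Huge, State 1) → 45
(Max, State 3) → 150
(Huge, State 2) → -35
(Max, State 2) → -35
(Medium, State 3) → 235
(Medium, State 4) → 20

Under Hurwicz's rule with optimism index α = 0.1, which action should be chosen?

Medium

Tiny: 0.1·75 + 0.9·(-75) = -60
Small: 0.1·10 + 0.9·(-50) = -44
Medium: 0.1·245 + 0.9·20 = 42.5
Large: 0.1·200 + 0.9·(-25) = -2.5
Huge: 0.1·215 + 0.9·(-35) = -10
Max: 0.1·150 + 0.9·(-60) = -39
Highest Hurwicz score = 42.5 → Medium.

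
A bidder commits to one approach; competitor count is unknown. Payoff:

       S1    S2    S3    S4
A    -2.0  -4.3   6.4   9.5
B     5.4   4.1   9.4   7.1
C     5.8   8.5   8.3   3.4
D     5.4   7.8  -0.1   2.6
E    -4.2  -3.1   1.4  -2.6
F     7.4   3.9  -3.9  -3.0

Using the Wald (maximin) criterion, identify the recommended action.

Row minima: A=-4.3, B=4.1, C=3.4, D=-0.1, E=-4.2, F=-3.9
Best worst-case = 4.1 → B.

B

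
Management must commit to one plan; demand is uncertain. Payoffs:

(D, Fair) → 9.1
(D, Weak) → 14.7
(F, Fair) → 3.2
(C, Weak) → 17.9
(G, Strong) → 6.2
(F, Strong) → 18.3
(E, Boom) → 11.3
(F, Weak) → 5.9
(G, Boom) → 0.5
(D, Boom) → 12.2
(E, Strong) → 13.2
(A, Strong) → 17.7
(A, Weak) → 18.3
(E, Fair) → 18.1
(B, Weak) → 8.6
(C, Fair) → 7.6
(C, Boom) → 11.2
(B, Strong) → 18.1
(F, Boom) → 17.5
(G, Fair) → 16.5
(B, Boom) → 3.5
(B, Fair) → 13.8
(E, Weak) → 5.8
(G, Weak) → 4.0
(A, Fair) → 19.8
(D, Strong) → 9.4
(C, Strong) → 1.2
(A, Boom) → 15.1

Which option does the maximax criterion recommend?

Row maxima: A=19.8, B=18.1, C=17.9, D=14.7, E=18.1, F=18.3, G=16.5
Best best-case = 19.8 → A.

A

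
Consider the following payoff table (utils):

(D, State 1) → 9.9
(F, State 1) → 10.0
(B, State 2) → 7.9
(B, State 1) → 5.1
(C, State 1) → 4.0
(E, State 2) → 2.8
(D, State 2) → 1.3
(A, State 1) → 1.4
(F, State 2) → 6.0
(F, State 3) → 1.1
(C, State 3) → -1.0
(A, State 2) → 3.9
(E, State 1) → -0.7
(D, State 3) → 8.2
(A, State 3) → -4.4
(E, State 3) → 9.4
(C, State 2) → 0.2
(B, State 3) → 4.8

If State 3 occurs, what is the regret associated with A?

13.8

Best payoff under State 3 is 9.4.
Regret = 9.4 − (-4.4) = 13.8.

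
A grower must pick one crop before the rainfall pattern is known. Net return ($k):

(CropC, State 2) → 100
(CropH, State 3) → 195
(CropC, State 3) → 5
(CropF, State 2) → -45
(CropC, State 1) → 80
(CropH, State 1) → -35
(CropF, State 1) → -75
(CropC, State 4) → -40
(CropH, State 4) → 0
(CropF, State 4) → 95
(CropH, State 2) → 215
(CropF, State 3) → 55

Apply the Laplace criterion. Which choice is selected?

Row averages: CropH=93.75, CropF=7.5, CropC=36.25
Highest average = 93.75 → CropH.

CropH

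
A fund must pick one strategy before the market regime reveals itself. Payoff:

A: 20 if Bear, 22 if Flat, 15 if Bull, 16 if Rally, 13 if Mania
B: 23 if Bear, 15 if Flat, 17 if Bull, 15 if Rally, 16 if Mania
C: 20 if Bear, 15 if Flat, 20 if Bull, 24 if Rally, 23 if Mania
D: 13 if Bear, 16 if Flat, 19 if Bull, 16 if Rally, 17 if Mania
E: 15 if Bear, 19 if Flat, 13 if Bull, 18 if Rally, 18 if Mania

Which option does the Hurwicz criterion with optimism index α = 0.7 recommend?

C

A: 0.7·22 + 0.3·13 = 19.3
B: 0.7·23 + 0.3·15 = 20.6
C: 0.7·24 + 0.3·15 = 21.3
D: 0.7·19 + 0.3·13 = 17.2
E: 0.7·19 + 0.3·13 = 17.2
Highest Hurwicz score = 21.3 → C.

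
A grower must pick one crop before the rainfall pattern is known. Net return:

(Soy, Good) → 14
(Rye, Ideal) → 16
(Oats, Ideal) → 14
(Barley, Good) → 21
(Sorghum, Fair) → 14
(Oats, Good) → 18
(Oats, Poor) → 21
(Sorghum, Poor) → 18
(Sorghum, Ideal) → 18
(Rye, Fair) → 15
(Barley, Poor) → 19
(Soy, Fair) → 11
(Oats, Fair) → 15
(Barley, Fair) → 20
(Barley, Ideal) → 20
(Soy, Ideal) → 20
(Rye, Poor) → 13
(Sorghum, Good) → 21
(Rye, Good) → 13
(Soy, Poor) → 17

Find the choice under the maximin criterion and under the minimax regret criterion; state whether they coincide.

maximin → Barley; minimax regret → Barley (agree)

Row minima: Barley=19, Rye=13, Soy=11, Sorghum=14, Oats=14
Best worst-case = 19 → Barley.
Column bests: Poor=21, Fair=20, Good=21, Ideal=20.
Barley regrets: 2, 0, 0, 0 → max 2
Rye regrets: 8, 5, 8, 4 → max 8
Soy regrets: 4, 9, 7, 0 → max 9
Sorghum regrets: 3, 6, 0, 2 → max 6
Oats regrets: 0, 5, 3, 6 → max 6
Smallest max regret = 2 → Barley.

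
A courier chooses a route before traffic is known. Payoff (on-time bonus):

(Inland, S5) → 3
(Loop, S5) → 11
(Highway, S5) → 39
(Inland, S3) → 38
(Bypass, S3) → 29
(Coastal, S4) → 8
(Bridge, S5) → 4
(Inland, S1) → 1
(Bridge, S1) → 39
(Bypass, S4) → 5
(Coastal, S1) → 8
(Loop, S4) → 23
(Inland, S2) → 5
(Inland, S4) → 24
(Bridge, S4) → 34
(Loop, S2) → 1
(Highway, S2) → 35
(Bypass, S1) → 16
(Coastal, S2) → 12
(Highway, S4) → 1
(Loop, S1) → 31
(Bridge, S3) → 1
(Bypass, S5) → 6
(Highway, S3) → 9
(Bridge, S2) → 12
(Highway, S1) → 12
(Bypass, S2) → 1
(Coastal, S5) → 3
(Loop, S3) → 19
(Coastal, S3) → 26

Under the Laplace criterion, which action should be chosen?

Row averages: Bypass=11.4, Highway=19.2, Coastal=11.4, Loop=17, Bridge=18, Inland=14.2
Highest average = 19.2 → Highway.

Highway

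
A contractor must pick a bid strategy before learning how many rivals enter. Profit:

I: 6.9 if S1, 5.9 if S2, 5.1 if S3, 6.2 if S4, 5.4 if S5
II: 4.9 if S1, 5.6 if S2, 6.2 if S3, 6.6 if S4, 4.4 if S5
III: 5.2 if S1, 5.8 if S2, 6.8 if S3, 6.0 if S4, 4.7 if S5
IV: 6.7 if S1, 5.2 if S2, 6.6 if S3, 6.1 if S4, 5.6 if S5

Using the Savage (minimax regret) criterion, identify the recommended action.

IV

Column bests: S1=6.9, S2=5.9, S3=6.8, S4=6.6, S5=5.6.
I regrets: 0.0, 0.0, 1.7, 0.4, 0.2 → max 1.7
II regrets: 2.0, 0.3, 0.6, 0.0, 1.2 → max 2.0
III regrets: 1.7, 0.1, 0.0, 0.6, 0.9 → max 1.7
IV regrets: 0.2, 0.7, 0.2, 0.5, 0.0 → max 0.7
Smallest max regret = 0.7 → IV.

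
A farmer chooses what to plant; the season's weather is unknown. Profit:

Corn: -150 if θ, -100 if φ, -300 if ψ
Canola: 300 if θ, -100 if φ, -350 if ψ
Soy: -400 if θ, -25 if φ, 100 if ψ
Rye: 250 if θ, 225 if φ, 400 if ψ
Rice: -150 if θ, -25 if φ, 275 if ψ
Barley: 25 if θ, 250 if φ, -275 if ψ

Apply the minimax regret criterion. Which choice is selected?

Rye

Column bests: θ=300, φ=250, ψ=400.
Corn regrets: 450, 350, 700 → max 700
Canola regrets: 0, 350, 750 → max 750
Soy regrets: 700, 275, 300 → max 700
Rye regrets: 50, 25, 0 → max 50
Rice regrets: 450, 275, 125 → max 450
Barley regrets: 275, 0, 675 → max 675
Smallest max regret = 50 → Rye.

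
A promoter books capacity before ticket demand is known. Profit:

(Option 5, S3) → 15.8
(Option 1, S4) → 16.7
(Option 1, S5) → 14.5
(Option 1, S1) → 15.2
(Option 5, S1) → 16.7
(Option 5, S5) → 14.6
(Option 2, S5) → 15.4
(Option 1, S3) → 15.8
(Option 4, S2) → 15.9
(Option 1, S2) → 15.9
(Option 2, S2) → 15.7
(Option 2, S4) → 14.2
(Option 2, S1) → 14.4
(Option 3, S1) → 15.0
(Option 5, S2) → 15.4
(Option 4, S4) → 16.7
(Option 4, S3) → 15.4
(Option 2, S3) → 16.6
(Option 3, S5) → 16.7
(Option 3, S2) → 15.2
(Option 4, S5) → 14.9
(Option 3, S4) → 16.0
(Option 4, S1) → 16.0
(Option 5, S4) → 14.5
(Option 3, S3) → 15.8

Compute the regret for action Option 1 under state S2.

Best payoff under S2 is 15.9.
Regret = 15.9 − 15.9 = 0.0.

0.0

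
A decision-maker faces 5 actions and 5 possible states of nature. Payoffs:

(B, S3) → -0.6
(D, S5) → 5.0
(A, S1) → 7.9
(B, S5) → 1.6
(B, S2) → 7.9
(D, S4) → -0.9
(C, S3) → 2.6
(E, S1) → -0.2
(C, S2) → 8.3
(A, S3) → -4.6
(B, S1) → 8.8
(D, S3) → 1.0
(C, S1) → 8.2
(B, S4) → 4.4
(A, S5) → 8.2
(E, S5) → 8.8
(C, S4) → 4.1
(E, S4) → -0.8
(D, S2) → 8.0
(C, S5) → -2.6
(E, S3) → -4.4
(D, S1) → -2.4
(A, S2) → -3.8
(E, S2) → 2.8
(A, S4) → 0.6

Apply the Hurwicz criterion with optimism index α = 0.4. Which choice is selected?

B

A: 0.4·8.2 + 0.6·(-4.6) = 0.52
B: 0.4·8.8 + 0.6·(-0.6) = 3.16
C: 0.4·8.3 + 0.6·(-2.6) = 1.76
D: 0.4·8.0 + 0.6·(-2.4) = 1.76
E: 0.4·8.8 + 0.6·(-4.4) = 0.88
Highest Hurwicz score = 3.16 → B.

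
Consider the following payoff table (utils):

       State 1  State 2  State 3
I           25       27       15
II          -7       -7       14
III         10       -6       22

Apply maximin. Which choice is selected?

Row minima: I=15, II=-7, III=-6
Best worst-case = 15 → I.

I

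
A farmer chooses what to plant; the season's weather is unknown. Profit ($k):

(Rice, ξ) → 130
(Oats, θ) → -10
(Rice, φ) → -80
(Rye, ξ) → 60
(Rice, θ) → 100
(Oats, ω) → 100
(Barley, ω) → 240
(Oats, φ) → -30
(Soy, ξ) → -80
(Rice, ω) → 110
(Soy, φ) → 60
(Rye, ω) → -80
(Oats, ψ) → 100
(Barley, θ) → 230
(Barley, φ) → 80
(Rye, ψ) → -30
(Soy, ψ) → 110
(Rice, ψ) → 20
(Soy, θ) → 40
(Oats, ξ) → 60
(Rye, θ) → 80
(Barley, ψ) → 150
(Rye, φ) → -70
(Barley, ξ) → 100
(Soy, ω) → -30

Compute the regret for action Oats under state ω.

140

Best payoff under ω is 240.
Regret = 240 − 100 = 140.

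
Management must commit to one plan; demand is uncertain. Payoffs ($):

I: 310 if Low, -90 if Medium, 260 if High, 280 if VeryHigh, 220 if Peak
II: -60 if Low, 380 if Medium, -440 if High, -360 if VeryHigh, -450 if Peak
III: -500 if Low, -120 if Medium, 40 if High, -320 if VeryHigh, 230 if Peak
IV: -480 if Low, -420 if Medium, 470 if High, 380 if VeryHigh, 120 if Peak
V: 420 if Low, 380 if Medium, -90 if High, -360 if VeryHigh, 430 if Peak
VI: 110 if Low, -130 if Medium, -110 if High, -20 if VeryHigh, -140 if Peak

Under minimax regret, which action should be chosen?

I

Column bests: Low=420, Medium=380, High=470, VeryHigh=380, Peak=430.
I regrets: 110, 470, 210, 100, 210 → max 470
II regrets: 480, 0, 910, 740, 880 → max 910
III regrets: 920, 500, 430, 700, 200 → max 920
IV regrets: 900, 800, 0, 0, 310 → max 900
V regrets: 0, 0, 560, 740, 0 → max 740
VI regrets: 310, 510, 580, 400, 570 → max 580
Smallest max regret = 470 → I.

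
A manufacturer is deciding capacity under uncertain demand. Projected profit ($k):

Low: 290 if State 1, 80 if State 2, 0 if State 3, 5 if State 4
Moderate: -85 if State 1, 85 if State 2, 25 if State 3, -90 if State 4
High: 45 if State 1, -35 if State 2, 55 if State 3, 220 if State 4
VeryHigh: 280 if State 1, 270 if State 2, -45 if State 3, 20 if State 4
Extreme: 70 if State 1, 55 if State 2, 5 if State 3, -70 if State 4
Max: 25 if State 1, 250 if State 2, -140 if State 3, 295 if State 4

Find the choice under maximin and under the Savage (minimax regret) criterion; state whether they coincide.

Row minima: Low=0, Moderate=-90, High=-35, VeryHigh=-45, Extreme=-70, Max=-140
Best worst-case = 0 → Low.
Column bests: State 1=290, State 2=270, State 3=55, State 4=295.
Low regrets: 0, 190, 55, 290 → max 290
Moderate regrets: 375, 185, 30, 385 → max 385
High regrets: 245, 305, 0, 75 → max 305
VeryHigh regrets: 10, 0, 100, 275 → max 275
Extreme regrets: 220, 215, 50, 365 → max 365
Max regrets: 265, 20, 195, 0 → max 265
Smallest max regret = 265 → Max.

maximin → Low; minimax regret → Max (disagree)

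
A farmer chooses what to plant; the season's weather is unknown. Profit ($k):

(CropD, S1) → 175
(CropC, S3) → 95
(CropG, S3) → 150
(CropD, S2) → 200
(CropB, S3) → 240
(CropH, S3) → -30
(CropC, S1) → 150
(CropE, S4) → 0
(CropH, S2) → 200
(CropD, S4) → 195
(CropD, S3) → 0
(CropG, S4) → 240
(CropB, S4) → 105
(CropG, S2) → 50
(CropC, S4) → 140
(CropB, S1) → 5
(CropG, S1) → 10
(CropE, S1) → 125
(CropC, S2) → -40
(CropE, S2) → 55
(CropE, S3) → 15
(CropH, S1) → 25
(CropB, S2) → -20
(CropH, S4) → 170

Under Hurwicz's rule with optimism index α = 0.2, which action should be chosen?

CropG

CropG: 0.2·240 + 0.8·10 = 56
CropD: 0.2·200 + 0.8·0 = 40
CropB: 0.2·240 + 0.8·(-20) = 32
CropE: 0.2·125 + 0.8·0 = 25
CropC: 0.2·150 + 0.8·(-40) = -2
CropH: 0.2·200 + 0.8·(-30) = 16
Highest Hurwicz score = 56 → CropG.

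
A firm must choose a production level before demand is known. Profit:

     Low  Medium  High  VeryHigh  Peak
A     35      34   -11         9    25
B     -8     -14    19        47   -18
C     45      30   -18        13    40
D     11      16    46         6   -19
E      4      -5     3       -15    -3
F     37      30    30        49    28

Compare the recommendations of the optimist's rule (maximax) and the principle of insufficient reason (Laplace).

Row maxima: A=35, B=47, C=45, D=46, E=4, F=49
Best best-case = 49 → F.
Row averages: A=18.4, B=5.2, C=22, D=12, E=-3.2, F=34.8
Highest average = 34.8 → F.

maximax → F; laplace → F (agree)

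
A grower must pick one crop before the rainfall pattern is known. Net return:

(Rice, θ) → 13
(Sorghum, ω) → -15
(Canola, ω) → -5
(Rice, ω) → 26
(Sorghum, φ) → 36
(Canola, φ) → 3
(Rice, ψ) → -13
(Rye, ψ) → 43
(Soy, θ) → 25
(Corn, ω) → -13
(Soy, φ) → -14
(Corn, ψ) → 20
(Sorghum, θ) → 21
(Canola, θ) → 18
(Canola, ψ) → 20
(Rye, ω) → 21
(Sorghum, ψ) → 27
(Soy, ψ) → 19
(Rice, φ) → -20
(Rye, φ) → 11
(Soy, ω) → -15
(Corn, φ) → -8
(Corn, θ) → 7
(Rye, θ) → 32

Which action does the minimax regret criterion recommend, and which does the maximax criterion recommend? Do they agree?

Column bests: θ=32, φ=36, ψ=43, ω=26.
Sorghum regrets: 11, 0, 16, 41 → max 41
Rye regrets: 0, 25, 0, 5 → max 25
Corn regrets: 25, 44, 23, 39 → max 44
Rice regrets: 19, 56, 56, 0 → max 56
Canola regrets: 14, 33, 23, 31 → max 33
Soy regrets: 7, 50, 24, 41 → max 50
Smallest max regret = 25 → Rye.
Row maxima: Sorghum=36, Rye=43, Corn=20, Rice=26, Canola=20, Soy=25
Best best-case = 43 → Rye.

minimax regret → Rye; maximax → Rye (agree)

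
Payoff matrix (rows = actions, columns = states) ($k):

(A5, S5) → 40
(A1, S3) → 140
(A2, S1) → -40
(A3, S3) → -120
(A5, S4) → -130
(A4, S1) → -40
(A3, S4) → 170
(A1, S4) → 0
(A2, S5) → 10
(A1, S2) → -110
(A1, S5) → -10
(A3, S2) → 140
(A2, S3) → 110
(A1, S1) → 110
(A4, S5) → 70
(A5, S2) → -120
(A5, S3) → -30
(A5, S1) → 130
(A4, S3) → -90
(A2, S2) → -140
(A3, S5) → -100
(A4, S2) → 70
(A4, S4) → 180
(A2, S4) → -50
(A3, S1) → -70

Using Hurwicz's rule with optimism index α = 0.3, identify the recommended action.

A1: 0.3·140 + 0.7·(-110) = -35
A2: 0.3·110 + 0.7·(-140) = -65
A3: 0.3·170 + 0.7·(-120) = -33
A4: 0.3·180 + 0.7·(-90) = -9
A5: 0.3·130 + 0.7·(-130) = -52
Highest Hurwicz score = -9 → A4.

A4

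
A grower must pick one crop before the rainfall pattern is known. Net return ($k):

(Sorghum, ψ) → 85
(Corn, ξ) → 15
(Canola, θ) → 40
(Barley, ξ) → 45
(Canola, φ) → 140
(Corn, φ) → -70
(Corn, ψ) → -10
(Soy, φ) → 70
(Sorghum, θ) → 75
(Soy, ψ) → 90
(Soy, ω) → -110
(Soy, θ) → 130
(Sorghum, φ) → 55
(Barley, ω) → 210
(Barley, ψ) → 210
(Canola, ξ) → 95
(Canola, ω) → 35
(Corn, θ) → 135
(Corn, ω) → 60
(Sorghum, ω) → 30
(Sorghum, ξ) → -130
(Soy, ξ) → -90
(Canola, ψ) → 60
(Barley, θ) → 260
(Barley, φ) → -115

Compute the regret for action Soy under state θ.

Best payoff under θ is 260.
Regret = 260 − 130 = 130.

130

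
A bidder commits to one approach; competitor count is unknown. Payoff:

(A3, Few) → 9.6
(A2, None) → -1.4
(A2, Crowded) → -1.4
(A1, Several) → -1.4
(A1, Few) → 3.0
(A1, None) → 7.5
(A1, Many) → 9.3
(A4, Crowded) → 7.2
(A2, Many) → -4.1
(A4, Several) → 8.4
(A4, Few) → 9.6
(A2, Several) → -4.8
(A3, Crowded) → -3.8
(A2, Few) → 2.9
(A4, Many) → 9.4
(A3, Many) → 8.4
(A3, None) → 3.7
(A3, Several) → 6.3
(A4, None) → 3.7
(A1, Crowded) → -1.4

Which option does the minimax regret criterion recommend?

Column bests: None=7.5, Few=9.6, Several=8.4, Many=9.4, Crowded=7.2.
A1 regrets: 0.0, 6.6, 9.8, 0.1, 8.6 → max 9.8
A2 regrets: 8.9, 6.7, 13.2, 13.5, 8.6 → max 13.5
A3 regrets: 3.8, 0.0, 2.1, 1.0, 11.0 → max 11.0
A4 regrets: 3.8, 0.0, 0.0, 0.0, 0.0 → max 3.8
Smallest max regret = 3.8 → A4.

A4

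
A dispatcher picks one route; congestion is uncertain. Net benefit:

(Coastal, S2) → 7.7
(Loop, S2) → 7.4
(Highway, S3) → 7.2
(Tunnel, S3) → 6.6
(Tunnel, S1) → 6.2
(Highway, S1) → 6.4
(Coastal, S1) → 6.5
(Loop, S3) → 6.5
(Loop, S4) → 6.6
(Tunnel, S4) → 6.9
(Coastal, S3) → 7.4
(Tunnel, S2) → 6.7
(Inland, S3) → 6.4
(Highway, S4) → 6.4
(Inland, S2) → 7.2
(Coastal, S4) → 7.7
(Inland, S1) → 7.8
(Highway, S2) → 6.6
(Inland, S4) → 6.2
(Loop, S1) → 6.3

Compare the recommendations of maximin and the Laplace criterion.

Row minima: Tunnel=6.2, Inland=6.2, Coastal=6.5, Highway=6.4, Loop=6.3
Best worst-case = 6.5 → Coastal.
Row averages: Tunnel=6.6, Inland=6.9, Coastal=7.325, Highway=6.65, Loop=6.7
Highest average = 7.325 → Coastal.

maximin → Coastal; laplace → Coastal (agree)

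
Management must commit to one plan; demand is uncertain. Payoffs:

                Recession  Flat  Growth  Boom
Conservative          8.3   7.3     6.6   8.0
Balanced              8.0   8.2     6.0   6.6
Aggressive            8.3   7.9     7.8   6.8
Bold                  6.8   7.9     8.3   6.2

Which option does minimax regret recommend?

Column bests: Recession=8.3, Flat=8.2, Growth=8.3, Boom=8.0.
Conservative regrets: 0.0, 0.9, 1.7, 0.0 → max 1.7
Balanced regrets: 0.3, 0.0, 2.3, 1.4 → max 2.3
Aggressive regrets: 0.0, 0.3, 0.5, 1.2 → max 1.2
Bold regrets: 1.5, 0.3, 0.0, 1.8 → max 1.8
Smallest max regret = 1.2 → Aggressive.

Aggressive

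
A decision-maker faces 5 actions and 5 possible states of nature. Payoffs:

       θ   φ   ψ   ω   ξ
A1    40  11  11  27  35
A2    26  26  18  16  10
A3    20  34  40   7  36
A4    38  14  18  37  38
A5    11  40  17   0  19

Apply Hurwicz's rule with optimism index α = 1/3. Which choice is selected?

A4

A1: 1/3·40 + 2/3·11 = 62/3
A2: 1/3·26 + 2/3·10 = 46/3
A3: 1/3·40 + 2/3·7 = 18
A4: 1/3·38 + 2/3·14 = 22
A5: 1/3·40 + 2/3·0 = 40/3
Highest Hurwicz score = 22 → A4.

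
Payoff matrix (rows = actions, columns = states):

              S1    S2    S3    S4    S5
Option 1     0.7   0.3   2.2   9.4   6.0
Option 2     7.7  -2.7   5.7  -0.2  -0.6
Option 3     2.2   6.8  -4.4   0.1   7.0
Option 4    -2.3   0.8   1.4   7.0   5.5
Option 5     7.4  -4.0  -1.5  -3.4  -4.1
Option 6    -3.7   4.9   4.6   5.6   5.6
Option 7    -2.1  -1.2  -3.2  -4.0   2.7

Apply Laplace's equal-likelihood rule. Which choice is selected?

Row averages: Option 1=3.72, Option 2=1.98, Option 3=2.34, Option 4=2.48, Option 5=-1.12, Option 6=3.4, Option 7=-1.56
Highest average = 3.72 → Option 1.

Option 1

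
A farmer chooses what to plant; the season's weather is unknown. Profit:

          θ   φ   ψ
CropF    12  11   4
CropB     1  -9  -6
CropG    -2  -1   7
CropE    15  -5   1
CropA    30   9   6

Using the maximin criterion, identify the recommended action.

CropA

Row minima: CropF=4, CropB=-9, CropG=-2, CropE=-5, CropA=6
Best worst-case = 6 → CropA.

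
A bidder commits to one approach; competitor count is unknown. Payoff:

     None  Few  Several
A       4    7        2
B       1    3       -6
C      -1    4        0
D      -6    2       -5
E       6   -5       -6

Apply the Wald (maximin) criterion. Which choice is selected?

Row minima: A=2, B=-6, C=-1, D=-6, E=-6
Best worst-case = 2 → A.

A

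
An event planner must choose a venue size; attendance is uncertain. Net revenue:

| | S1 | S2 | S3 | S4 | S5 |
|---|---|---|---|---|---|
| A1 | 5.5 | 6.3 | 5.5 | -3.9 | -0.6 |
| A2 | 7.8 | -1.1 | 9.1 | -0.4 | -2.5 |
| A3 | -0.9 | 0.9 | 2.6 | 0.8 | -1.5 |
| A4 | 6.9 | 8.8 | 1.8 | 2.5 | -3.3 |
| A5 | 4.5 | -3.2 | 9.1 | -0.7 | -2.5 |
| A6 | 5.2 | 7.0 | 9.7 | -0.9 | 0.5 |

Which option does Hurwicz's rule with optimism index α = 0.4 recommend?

A6

A1: 0.4·6.3 + 0.6·(-3.9) = 0.18
A2: 0.4·9.1 + 0.6·(-2.5) = 2.14
A3: 0.4·2.6 + 0.6·(-1.5) = 0.14
A4: 0.4·8.8 + 0.6·(-3.3) = 1.54
A5: 0.4·9.1 + 0.6·(-3.2) = 1.72
A6: 0.4·9.7 + 0.6·(-0.9) = 3.34
Highest Hurwicz score = 3.34 → A6.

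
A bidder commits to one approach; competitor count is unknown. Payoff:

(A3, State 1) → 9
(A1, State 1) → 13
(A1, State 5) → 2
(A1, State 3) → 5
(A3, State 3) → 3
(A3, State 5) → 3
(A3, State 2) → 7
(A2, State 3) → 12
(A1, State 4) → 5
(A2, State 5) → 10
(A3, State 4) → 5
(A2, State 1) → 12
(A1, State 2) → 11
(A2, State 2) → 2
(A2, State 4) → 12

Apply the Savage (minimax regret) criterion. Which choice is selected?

A1

Column bests: State 1=13, State 2=11, State 3=12, State 4=12, State 5=10.
A1 regrets: 0, 0, 7, 7, 8 → max 8
A2 regrets: 1, 9, 0, 0, 0 → max 9
A3 regrets: 4, 4, 9, 7, 7 → max 9
Smallest max regret = 8 → A1.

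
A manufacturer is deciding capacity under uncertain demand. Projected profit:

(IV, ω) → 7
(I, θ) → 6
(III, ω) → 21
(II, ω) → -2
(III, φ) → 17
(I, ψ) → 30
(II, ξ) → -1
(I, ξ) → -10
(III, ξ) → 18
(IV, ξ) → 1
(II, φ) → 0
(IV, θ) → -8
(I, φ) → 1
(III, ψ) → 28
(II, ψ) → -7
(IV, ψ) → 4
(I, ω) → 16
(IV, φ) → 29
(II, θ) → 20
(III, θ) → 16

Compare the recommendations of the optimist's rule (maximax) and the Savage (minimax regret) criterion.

maximax → I; minimax regret → III (disagree)

Row maxima: I=30, II=20, III=28, IV=29
Best best-case = 30 → I.
Column bests: θ=20, φ=29, ψ=30, ω=21, ξ=18.
I regrets: 14, 28, 0, 5, 28 → max 28
II regrets: 0, 29, 37, 23, 19 → max 37
III regrets: 4, 12, 2, 0, 0 → max 12
IV regrets: 28, 0, 26, 14, 17 → max 28
Smallest max regret = 12 → III.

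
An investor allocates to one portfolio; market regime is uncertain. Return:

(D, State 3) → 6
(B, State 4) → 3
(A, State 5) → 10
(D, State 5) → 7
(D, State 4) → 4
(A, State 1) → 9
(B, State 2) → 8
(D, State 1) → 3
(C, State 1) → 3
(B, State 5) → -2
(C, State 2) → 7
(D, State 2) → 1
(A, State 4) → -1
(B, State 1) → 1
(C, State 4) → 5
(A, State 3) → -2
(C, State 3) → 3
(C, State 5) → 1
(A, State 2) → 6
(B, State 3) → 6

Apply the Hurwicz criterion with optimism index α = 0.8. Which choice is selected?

A: 0.8·10 + 0.2·(-2) = 7.6
B: 0.8·8 + 0.2·(-2) = 6
C: 0.8·7 + 0.2·1 = 5.8
D: 0.8·7 + 0.2·1 = 5.8
Highest Hurwicz score = 7.6 → A.

A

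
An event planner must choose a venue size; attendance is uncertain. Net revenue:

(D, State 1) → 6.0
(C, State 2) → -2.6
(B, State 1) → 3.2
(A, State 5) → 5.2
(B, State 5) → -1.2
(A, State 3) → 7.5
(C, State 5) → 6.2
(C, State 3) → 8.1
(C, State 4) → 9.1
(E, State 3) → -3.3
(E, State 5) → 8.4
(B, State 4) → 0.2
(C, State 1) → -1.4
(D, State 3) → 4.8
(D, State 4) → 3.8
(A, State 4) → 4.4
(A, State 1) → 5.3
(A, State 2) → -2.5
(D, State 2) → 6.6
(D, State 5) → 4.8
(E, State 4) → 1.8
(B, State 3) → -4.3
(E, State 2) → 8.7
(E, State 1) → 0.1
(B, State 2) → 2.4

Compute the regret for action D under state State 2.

Best payoff under State 2 is 8.7.
Regret = 8.7 − 6.6 = 2.1.

2.1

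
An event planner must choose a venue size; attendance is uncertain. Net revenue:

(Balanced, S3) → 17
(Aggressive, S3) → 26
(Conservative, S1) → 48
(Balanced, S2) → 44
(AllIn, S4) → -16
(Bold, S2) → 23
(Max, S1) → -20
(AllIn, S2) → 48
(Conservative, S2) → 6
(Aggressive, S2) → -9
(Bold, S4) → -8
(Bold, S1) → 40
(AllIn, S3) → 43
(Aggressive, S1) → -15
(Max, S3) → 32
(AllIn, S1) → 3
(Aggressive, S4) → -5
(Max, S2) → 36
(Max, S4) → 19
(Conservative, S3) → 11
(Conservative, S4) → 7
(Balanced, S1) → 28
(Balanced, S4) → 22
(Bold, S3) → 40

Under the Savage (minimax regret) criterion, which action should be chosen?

Column bests: S1=48, S2=48, S3=43, S4=22.
Conservative regrets: 0, 42, 32, 15 → max 42
Balanced regrets: 20, 4, 26, 0 → max 26
Aggressive regrets: 63, 57, 17, 27 → max 63
Bold regrets: 8, 25, 3, 30 → max 30
AllIn regrets: 45, 0, 0, 38 → max 45
Max regrets: 68, 12, 11, 3 → max 68
Smallest max regret = 26 → Balanced.

Balanced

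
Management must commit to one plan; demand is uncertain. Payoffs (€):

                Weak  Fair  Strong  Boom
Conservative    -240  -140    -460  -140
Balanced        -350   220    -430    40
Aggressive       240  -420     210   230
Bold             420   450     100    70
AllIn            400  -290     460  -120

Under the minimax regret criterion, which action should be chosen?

Column bests: Weak=420, Fair=450, Strong=460, Boom=230.
Conservative regrets: 660, 590, 920, 370 → max 920
Balanced regrets: 770, 230, 890, 190 → max 890
Aggressive regrets: 180, 870, 250, 0 → max 870
Bold regrets: 0, 0, 360, 160 → max 360
AllIn regrets: 20, 740, 0, 350 → max 740
Smallest max regret = 360 → Bold.

Bold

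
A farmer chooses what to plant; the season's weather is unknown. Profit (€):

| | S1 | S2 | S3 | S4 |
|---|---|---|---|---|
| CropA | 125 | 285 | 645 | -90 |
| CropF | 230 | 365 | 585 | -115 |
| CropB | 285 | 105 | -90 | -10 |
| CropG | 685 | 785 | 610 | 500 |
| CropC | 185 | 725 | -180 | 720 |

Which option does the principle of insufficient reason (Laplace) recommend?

Row averages: CropA=241.25, CropF=266.25, CropB=72.5, CropG=645, CropC=362.5
Highest average = 645 → CropG.

CropG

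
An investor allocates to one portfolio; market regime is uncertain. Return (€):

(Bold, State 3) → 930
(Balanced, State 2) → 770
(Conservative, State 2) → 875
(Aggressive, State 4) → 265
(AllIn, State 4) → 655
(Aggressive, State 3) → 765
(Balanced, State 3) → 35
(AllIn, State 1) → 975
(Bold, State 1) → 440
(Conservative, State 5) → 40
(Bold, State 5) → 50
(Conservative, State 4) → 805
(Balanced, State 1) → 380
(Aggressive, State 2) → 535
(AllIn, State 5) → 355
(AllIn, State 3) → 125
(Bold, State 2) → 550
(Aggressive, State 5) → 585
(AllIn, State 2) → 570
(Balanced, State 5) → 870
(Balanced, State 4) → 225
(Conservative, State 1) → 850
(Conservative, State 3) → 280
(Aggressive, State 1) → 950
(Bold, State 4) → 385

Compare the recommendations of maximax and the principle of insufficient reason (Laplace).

maximax → AllIn; laplace → Aggressive (disagree)

Row maxima: Conservative=875, Balanced=870, Aggressive=950, Bold=930, AllIn=975
Best best-case = 975 → AllIn.
Row averages: Conservative=570, Balanced=456, Aggressive=620, Bold=471, AllIn=536
Highest average = 620 → Aggressive.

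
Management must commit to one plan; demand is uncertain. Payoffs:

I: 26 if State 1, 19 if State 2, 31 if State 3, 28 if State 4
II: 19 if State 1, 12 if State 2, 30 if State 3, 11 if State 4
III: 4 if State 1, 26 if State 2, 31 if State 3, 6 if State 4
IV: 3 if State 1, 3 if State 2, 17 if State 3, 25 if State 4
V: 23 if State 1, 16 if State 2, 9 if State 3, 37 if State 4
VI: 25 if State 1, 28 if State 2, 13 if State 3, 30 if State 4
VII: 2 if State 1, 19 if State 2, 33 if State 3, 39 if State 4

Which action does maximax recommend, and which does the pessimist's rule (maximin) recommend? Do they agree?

Row maxima: I=31, II=30, III=31, IV=25, V=37, VI=30, VII=39
Best best-case = 39 → VII.
Row minima: I=19, II=11, III=4, IV=3, V=9, VI=13, VII=2
Best worst-case = 19 → I.

maximax → VII; maximin → I (disagree)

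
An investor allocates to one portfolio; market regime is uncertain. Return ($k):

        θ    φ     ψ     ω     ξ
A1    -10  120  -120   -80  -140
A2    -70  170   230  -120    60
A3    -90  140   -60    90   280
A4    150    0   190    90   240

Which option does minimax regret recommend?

A4

Column bests: θ=150, φ=170, ψ=230, ω=90, ξ=280.
A1 regrets: 160, 50, 350, 170, 420 → max 420
A2 regrets: 220, 0, 0, 210, 220 → max 220
A3 regrets: 240, 30, 290, 0, 0 → max 290
A4 regrets: 0, 170, 40, 0, 40 → max 170
Smallest max regret = 170 → A4.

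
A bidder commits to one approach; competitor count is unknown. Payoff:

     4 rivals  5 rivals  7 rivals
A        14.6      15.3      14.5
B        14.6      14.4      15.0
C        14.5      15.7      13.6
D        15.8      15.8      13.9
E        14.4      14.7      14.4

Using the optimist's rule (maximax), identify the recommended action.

D

Row maxima: A=15.3, B=15.0, C=15.7, D=15.8, E=14.7
Best best-case = 15.8 → D.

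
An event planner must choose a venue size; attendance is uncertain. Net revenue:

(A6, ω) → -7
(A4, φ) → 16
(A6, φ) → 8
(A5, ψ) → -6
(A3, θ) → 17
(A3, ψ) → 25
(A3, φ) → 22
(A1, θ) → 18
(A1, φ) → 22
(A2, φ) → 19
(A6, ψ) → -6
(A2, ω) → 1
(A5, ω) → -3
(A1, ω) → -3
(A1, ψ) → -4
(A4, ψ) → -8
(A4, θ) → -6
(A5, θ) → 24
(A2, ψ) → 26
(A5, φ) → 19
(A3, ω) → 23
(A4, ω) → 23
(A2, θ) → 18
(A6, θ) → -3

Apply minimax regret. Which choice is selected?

Column bests: θ=24, φ=22, ψ=26, ω=23.
A1 regrets: 6, 0, 30, 26 → max 30
A2 regrets: 6, 3, 0, 22 → max 22
A3 regrets: 7, 0, 1, 0 → max 7
A4 regrets: 30, 6, 34, 0 → max 34
A5 regrets: 0, 3, 32, 26 → max 32
A6 regrets: 27, 14, 32, 30 → max 32
Smallest max regret = 7 → A3.

A3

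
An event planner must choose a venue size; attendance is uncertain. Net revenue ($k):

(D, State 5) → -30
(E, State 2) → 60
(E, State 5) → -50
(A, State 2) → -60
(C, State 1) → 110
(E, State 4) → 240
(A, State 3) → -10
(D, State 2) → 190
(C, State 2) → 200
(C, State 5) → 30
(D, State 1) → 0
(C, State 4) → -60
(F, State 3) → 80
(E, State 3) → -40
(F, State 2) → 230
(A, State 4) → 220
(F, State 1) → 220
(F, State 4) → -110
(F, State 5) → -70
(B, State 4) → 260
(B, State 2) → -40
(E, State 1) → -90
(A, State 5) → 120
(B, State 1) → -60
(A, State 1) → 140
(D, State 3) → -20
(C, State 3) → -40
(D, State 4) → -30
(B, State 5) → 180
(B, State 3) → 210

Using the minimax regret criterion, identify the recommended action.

B

Column bests: State 1=220, State 2=230, State 3=210, State 4=260, State 5=180.
A regrets: 80, 290, 220, 40, 60 → max 290
B regrets: 280, 270, 0, 0, 0 → max 280
C regrets: 110, 30, 250, 320, 150 → max 320
D regrets: 220, 40, 230, 290, 210 → max 290
E regrets: 310, 170, 250, 20, 230 → max 310
F regrets: 0, 0, 130, 370, 250 → max 370
Smallest max regret = 280 → B.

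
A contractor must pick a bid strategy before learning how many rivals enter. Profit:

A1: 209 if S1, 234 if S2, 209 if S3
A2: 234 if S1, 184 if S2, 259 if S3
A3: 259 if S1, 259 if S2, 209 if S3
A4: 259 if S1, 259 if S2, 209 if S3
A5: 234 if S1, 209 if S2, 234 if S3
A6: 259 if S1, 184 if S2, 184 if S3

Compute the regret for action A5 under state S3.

Best payoff under S3 is 259.
Regret = 259 − 234 = 25.

25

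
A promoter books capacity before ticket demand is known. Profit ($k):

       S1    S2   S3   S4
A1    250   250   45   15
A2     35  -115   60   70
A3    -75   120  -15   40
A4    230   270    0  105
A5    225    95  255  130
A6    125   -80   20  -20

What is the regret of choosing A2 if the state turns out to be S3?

195

Best payoff under S3 is 255.
Regret = 255 − 60 = 195.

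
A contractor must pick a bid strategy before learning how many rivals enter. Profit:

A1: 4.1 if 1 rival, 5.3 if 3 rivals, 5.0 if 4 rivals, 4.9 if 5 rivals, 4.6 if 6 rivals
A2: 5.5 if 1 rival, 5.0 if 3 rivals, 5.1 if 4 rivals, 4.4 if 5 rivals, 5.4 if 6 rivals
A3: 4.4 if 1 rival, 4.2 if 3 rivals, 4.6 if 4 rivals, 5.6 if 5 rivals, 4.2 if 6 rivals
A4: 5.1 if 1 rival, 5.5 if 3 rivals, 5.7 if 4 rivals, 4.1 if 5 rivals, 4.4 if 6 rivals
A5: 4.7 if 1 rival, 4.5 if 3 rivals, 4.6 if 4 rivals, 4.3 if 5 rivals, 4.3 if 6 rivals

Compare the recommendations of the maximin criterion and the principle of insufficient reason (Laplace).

Row minima: A1=4.1, A2=4.4, A3=4.2, A4=4.1, A5=4.3
Best worst-case = 4.4 → A2.
Row averages: A1=4.78, A2=5.08, A3=4.6, A4=4.96, A5=4.48
Highest average = 5.08 → A2.

maximin → A2; laplace → A2 (agree)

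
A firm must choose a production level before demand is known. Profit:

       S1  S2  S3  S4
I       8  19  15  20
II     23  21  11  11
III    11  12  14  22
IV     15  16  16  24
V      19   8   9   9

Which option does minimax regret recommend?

IV

Column bests: S1=23, S2=21, S3=16, S4=24.
I regrets: 15, 2, 1, 4 → max 15
II regrets: 0, 0, 5, 13 → max 13
III regrets: 12, 9, 2, 2 → max 12
IV regrets: 8, 5, 0, 0 → max 8
V regrets: 4, 13, 7, 15 → max 15
Smallest max regret = 8 → IV.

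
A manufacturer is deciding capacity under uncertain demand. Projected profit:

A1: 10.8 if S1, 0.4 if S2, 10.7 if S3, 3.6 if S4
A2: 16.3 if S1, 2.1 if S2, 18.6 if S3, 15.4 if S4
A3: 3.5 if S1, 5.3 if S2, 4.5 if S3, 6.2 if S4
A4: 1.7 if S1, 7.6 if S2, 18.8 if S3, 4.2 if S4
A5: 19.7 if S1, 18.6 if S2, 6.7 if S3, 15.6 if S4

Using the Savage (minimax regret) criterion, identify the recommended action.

A5

Column bests: S1=19.7, S2=18.6, S3=18.8, S4=15.6.
A1 regrets: 8.9, 18.2, 8.1, 12.0 → max 18.2
A2 regrets: 3.4, 16.5, 0.2, 0.2 → max 16.5
A3 regrets: 16.2, 13.3, 14.3, 9.4 → max 16.2
A4 regrets: 18.0, 11.0, 0.0, 11.4 → max 18.0
A5 regrets: 0.0, 0.0, 12.1, 0.0 → max 12.1
Smallest max regret = 12.1 → A5.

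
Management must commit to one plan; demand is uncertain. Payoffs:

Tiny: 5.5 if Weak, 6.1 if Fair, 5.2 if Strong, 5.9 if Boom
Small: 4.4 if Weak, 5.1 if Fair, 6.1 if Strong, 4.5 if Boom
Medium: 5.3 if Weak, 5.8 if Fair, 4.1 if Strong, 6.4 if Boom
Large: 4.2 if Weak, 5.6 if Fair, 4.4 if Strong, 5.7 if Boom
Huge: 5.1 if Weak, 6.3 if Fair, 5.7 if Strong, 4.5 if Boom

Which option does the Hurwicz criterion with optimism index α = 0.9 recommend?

Tiny: 0.9·6.1 + 0.1·5.2 = 6.01
Small: 0.9·6.1 + 0.1·4.4 = 5.93
Medium: 0.9·6.4 + 0.1·4.1 = 6.17
Large: 0.9·5.7 + 0.1·4.2 = 5.55
Huge: 0.9·6.3 + 0.1·4.5 = 6.12
Highest Hurwicz score = 6.17 → Medium.

Medium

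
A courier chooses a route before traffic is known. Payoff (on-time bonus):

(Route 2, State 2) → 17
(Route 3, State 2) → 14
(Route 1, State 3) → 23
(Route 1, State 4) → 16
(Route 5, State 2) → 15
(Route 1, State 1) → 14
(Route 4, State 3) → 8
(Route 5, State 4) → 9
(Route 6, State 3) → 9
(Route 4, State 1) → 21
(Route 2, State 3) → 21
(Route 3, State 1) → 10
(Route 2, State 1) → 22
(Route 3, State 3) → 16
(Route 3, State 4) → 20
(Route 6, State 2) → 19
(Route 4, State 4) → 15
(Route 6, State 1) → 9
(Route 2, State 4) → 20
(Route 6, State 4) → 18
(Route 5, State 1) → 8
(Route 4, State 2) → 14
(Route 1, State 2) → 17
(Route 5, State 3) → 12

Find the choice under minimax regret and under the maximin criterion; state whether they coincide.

minimax regret → Route 2; maximin → Route 2 (agree)

Column bests: State 1=22, State 2=19, State 3=23, State 4=20.
Route 1 regrets: 8, 2, 0, 4 → max 8
Route 2 regrets: 0, 2, 2, 0 → max 2
Route 3 regrets: 12, 5, 7, 0 → max 12
Route 4 regrets: 1, 5, 15, 5 → max 15
Route 5 regrets: 14, 4, 11, 11 → max 14
Route 6 regrets: 13, 0, 14, 2 → max 14
Smallest max regret = 2 → Route 2.
Row minima: Route 1=14, Route 2=17, Route 3=10, Route 4=8, Route 5=8, Route 6=9
Best worst-case = 17 → Route 2.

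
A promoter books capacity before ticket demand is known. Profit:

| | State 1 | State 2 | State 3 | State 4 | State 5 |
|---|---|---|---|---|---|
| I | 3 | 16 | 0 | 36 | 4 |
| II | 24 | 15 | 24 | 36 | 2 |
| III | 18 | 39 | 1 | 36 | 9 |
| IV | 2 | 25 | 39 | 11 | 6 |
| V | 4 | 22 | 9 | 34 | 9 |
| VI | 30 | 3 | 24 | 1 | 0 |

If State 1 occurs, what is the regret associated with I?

27

Best payoff under State 1 is 30.
Regret = 30 − 3 = 27.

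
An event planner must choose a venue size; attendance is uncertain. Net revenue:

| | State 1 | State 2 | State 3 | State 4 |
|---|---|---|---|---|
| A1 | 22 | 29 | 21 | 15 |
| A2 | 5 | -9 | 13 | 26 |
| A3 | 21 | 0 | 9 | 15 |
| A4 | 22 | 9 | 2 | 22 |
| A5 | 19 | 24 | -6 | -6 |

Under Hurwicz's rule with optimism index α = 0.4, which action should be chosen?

A1

A1: 0.4·29 + 0.6·15 = 20.6
A2: 0.4·26 + 0.6·(-9) = 5
A3: 0.4·21 + 0.6·0 = 8.4
A4: 0.4·22 + 0.6·2 = 10
A5: 0.4·24 + 0.6·(-6) = 6
Highest Hurwicz score = 20.6 → A1.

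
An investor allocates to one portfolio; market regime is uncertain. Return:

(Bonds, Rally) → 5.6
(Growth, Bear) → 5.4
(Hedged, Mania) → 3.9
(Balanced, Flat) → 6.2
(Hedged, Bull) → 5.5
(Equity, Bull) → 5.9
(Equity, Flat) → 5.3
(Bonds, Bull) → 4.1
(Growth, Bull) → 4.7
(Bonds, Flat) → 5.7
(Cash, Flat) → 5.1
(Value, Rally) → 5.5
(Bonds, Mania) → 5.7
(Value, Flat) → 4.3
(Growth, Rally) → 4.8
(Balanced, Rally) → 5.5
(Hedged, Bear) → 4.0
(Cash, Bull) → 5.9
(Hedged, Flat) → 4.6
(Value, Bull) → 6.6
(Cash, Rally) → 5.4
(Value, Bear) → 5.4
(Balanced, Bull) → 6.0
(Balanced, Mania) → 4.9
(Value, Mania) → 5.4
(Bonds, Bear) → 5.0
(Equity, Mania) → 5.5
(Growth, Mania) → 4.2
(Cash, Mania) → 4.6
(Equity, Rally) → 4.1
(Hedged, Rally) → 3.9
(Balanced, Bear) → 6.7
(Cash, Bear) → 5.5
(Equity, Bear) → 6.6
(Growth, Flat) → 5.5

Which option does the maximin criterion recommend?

Balanced

Row minima: Cash=4.6, Equity=4.1, Hedged=3.9, Bonds=4.1, Value=4.3, Growth=4.2, Balanced=4.9
Best worst-case = 4.9 → Balanced.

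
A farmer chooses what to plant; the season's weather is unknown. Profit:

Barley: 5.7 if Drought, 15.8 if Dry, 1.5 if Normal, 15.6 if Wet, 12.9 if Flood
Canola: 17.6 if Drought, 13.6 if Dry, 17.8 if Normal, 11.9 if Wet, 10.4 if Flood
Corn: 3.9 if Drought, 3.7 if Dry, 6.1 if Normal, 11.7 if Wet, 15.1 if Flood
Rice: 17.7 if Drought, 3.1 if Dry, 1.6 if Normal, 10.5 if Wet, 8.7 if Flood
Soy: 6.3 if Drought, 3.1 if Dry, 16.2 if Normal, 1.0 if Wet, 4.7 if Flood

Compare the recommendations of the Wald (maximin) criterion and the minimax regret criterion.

Row minima: Barley=1.5, Canola=10.4, Corn=3.7, Rice=1.6, Soy=1.0
Best worst-case = 10.4 → Canola.
Column bests: Drought=17.7, Dry=15.8, Normal=17.8, Wet=15.6, Flood=15.1.
Barley regrets: 12.0, 0.0, 16.3, 0.0, 2.2 → max 16.3
Canola regrets: 0.1, 2.2, 0.0, 3.7, 4.7 → max 4.7
Corn regrets: 13.8, 12.1, 11.7, 3.9, 0.0 → max 13.8
Rice regrets: 0.0, 12.7, 16.2, 5.1, 6.4 → max 16.2
Soy regrets: 11.4, 12.7, 1.6, 14.6, 10.4 → max 14.6
Smallest max regret = 4.7 → Canola.

maximin → Canola; minimax regret → Canola (agree)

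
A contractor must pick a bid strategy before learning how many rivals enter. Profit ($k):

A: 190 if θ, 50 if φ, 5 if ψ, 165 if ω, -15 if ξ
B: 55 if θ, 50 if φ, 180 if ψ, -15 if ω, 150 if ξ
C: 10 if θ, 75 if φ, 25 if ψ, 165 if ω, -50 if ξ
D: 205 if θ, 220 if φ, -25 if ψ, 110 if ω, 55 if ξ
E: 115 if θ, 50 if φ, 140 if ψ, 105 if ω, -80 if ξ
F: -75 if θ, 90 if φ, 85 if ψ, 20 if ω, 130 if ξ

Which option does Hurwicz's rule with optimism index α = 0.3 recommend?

D

A: 0.3·190 + 0.7·(-15) = 46.5
B: 0.3·180 + 0.7·(-15) = 43.5
C: 0.3·165 + 0.7·(-50) = 14.5
D: 0.3·220 + 0.7·(-25) = 48.5
E: 0.3·140 + 0.7·(-80) = -14
F: 0.3·130 + 0.7·(-75) = -13.5
Highest Hurwicz score = 48.5 → D.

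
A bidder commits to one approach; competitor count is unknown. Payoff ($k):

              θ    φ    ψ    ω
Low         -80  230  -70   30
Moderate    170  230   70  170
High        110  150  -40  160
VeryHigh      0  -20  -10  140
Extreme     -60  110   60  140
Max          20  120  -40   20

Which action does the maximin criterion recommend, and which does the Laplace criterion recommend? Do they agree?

Row minima: Low=-80, Moderate=70, High=-40, VeryHigh=-20, Extreme=-60, Max=-40
Best worst-case = 70 → Moderate.
Row averages: Low=27.5, Moderate=160, High=95, VeryHigh=27.5, Extreme=62.5, Max=30
Highest average = 160 → Moderate.

maximin → Moderate; laplace → Moderate (agree)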